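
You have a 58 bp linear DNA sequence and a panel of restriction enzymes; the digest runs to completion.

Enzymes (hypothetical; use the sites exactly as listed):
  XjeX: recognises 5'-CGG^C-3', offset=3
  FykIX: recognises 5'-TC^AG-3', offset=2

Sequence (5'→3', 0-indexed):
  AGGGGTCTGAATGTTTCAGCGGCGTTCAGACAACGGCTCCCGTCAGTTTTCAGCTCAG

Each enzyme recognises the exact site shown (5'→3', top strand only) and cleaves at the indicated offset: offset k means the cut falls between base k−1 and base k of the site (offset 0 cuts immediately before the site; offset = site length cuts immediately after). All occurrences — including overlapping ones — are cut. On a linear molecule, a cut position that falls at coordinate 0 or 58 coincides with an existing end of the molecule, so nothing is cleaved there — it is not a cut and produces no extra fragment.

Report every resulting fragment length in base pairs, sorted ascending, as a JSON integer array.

[2,5,5,5,7,8,9,17]

Scan for sites:
  XjeX (CGGC, off=3): starts [19, 33] → cuts [22, 36]
  FykIX (TCAG, off=2): starts [15, 25, 42, 49, 54] → cuts [17, 27, 44, 51, 56]

Pooled cuts: [17, 22, 27, 36, 44, 51, 56]

Fragment lengths:
  [0,17): 17 bp
  [17,22): 5 bp
  [22,27): 5 bp
  [27,36): 9 bp
  [36,44): 8 bp
  [44,51): 7 bp
  [51,56): 5 bp
  [56,58): 2 bp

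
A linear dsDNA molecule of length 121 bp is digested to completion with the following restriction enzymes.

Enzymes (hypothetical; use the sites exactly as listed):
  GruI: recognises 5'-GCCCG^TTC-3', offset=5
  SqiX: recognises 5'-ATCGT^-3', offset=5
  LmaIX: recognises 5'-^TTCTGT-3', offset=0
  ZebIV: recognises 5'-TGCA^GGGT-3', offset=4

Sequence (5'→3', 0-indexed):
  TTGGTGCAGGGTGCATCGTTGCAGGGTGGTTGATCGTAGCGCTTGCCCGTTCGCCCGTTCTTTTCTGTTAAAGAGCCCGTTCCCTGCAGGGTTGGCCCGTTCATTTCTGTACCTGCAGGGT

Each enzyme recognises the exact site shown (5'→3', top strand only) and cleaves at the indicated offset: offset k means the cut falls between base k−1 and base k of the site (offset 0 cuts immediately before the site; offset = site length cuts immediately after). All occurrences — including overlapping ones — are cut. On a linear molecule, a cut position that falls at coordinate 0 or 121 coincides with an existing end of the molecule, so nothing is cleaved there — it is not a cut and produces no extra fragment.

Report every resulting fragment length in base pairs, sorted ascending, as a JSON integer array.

Site scan:
  GruI GCCCGTTC/5: at [44, 52, 74, 94] ⇒ [49, 57, 79, 99]
  SqiX ATCGT/5: at [14, 32] ⇒ [19, 37]
  LmaIX TTCTGT/0: at [62, 104] ⇒ [62, 104]
  ZebIV TGCAGGGT/4: at [4, 19, 84, 113] ⇒ [8, 23, 88, 117]

All cut coordinates (distinct, sorted): [8, 19, 23, 37, 49, 57, 62, 79, 88, 99, 104, 117]

Fragments:
  [0,8): 8 bp
  [8,19): 11 bp
  [19,23): 4 bp
  [23,37): 14 bp
  [37,49): 12 bp
  [49,57): 8 bp
  [57,62): 5 bp
  [62,79): 17 bp
  [79,88): 9 bp
  [88,99): 11 bp
  [99,104): 5 bp
  [104,117): 13 bp
  [117,121): 4 bp

[4,4,5,5,8,8,9,11,11,12,13,14,17]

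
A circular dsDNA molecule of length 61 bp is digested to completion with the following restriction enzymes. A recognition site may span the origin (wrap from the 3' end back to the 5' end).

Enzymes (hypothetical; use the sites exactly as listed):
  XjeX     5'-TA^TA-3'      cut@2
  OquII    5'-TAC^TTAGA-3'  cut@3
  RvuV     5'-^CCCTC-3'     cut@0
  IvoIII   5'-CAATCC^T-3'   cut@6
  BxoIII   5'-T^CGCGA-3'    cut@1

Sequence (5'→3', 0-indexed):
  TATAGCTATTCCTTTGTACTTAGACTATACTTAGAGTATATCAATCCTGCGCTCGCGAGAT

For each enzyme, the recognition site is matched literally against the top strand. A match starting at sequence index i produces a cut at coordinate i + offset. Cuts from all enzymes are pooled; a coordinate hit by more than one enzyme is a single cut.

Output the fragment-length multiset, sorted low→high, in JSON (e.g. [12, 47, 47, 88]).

Scan for sites:
  XjeX TATA/2: at [0, 25, 36] ⇒ [2, 27, 38]
  OquII TACTTAGA/3: at [16, 27] ⇒ [19, 30]
  RvuV (CCCTC, off=0): no sites
  IvoIII CAATCCT/6: at [41] ⇒ [47]
  BxoIII TCGCGA/1: at [52] ⇒ [53]

All cut coordinates (distinct, sorted): [2, 19, 27, 30, 38, 47, 53]

Fragments:
  2→19: 17 bp
  19→27: 8 bp
  27→30: 3 bp
  30→38: 8 bp
  38→47: 9 bp
  47→53: 6 bp
  53→2 (wrap): 61-53+2 = 10 bp

[3,6,8,8,9,10,17]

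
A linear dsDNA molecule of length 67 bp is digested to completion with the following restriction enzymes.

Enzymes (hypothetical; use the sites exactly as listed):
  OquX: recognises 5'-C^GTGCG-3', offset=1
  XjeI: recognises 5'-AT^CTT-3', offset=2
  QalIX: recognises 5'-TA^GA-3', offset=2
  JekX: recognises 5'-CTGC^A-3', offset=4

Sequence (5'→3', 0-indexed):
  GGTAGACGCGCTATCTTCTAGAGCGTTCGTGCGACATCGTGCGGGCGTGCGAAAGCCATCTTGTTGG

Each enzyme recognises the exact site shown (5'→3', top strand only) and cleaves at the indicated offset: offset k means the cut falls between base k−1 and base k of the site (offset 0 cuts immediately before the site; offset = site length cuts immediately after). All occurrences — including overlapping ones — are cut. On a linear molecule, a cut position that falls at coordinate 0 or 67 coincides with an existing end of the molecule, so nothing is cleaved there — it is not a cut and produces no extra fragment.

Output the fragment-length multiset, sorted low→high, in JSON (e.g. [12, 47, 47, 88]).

Site scan:
  OquX CGTGCG/1: at [27, 37, 45] ⇒ [28, 38, 46]
  XjeI ATCTT/2: at [12, 57] ⇒ [14, 59]
  QalIX TAGA/2: at [2, 18] ⇒ [4, 20]
  JekX (CTGCA, off=4): no sites

All cut coordinates (distinct, sorted): [4, 14, 20, 28, 38, 46, 59]

Fragments:
  [0,4): 4 bp
  [4,14): 10 bp
  [14,20): 6 bp
  [20,28): 8 bp
  [28,38): 10 bp
  [38,46): 8 bp
  [46,59): 13 bp
  [59,67): 8 bp

[4,6,8,8,8,10,10,13]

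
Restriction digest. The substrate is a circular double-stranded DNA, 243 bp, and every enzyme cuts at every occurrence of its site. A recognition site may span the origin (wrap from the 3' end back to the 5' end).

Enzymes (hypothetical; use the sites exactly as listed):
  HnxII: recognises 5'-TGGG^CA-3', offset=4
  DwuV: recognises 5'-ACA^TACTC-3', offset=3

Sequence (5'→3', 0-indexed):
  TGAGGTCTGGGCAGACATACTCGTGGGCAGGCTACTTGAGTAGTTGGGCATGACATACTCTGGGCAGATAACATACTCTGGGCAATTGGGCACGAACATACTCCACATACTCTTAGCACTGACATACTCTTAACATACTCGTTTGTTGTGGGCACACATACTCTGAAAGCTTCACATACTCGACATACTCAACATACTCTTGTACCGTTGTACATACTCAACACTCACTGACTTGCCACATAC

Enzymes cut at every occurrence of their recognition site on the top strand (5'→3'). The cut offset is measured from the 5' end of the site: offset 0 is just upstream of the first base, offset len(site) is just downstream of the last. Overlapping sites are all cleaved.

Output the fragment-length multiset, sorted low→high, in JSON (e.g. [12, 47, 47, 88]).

[6,6,7,8,8,9,9,9,9,9,9,10,11,17,17,18,20,21,40]

Per-enzyme occurrences:
  HnxII TGGGCA/4: at [7, 23, 44, 60, 78, 86, 148] ⇒ [11, 27, 48, 64, 82, 90, 152]
  DwuV ACATACTC/3: at [14, 52, 70, 95, 104, 121, 132, 155, 173, 182, 191, 211] ⇒ [17, 55, 73, 98, 107, 124, 135, 158, 176, 185, 194, 214]

Pooled cuts: [11, 17, 27, 48, 55, 64, 73, 82, 90, 98, 107, 124, 135, 152, 158, 176, 185, 194, 214]

Fragments:
  11→17: 6 bp
  17→27: 10 bp
  27→48: 21 bp
  48→55: 7 bp
  55→64: 9 bp
  64→73: 9 bp
  73→82: 9 bp
  82→90: 8 bp
  90→98: 8 bp
  98→107: 9 bp
  107→124: 17 bp
  124→135: 11 bp
  135→152: 17 bp
  152→158: 6 bp
  158→176: 18 bp
  176→185: 9 bp
  185→194: 9 bp
  194→214: 20 bp
  214→11 (wrap): 243-214+11 = 40 bp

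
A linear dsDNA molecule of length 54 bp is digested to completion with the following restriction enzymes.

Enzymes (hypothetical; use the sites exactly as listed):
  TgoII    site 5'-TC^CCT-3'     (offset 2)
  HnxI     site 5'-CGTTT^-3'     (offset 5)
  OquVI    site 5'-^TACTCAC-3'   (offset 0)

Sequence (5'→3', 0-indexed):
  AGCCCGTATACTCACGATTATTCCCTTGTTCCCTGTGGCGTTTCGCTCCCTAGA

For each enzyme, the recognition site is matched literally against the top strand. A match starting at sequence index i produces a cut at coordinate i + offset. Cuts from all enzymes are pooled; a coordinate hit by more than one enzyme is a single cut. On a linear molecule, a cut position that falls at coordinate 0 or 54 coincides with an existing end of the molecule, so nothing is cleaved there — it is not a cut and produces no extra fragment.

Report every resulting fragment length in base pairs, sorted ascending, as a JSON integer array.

Per-enzyme occurrences:
  TgoII TCCCT/2: at [21, 29, 46] ⇒ [23, 31, 48]
  HnxI CGTTT/5: at [38] ⇒ [43]
  OquVI TACTCAC/0: at [8] ⇒ [8]

Pooled cuts: [8, 23, 31, 43, 48]

Fragments:
  [0,8): 8 bp
  [8,23): 15 bp
  [23,31): 8 bp
  [31,43): 12 bp
  [43,48): 5 bp
  [48,54): 6 bp

[5,6,8,8,12,15]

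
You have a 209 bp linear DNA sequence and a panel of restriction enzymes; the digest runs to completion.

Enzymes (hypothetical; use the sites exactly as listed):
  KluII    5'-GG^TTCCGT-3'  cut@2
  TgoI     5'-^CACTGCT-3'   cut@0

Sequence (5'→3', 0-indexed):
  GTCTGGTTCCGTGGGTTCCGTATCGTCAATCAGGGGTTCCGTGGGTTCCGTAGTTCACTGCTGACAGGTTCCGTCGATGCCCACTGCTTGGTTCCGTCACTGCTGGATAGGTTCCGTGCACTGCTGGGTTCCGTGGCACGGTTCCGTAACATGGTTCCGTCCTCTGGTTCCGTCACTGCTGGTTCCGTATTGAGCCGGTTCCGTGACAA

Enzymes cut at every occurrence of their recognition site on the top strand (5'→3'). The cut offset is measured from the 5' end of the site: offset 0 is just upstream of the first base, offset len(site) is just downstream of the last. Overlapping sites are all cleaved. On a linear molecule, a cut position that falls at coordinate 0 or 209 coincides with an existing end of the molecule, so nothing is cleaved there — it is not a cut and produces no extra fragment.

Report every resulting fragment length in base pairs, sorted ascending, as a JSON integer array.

Per-enzyme occurrences:
  KluII GGTTCCGT/2: at [4, 13, 34, 43, 66, 89, 109, 126, 139, 152, 165, 180, 196] ⇒ [6, 15, 36, 45, 68, 91, 111, 128, 141, 154, 167, 182, 198]
  TgoI CACTGCT/0: at [55, 81, 97, 118, 173] ⇒ [55, 81, 97, 118, 173]

Pooled cuts: [6, 15, 36, 45, 55, 68, 81, 91, 97, 111, 118, 128, 141, 154, 167, 173, 182, 198]

Fragments:
  [0,6): 6 bp
  [6,15): 9 bp
  [15,36): 21 bp
  [36,45): 9 bp
  [45,55): 10 bp
  [55,68): 13 bp
  [68,81): 13 bp
  [81,91): 10 bp
  [91,97): 6 bp
  [97,111): 14 bp
  [111,118): 7 bp
  [118,128): 10 bp
  [128,141): 13 bp
  [141,154): 13 bp
  [154,167): 13 bp
  [167,173): 6 bp
  [173,182): 9 bp
  [182,198): 16 bp
  [198,209): 11 bp

[6,6,6,7,9,9,9,10,10,10,11,13,13,13,13,13,14,16,21]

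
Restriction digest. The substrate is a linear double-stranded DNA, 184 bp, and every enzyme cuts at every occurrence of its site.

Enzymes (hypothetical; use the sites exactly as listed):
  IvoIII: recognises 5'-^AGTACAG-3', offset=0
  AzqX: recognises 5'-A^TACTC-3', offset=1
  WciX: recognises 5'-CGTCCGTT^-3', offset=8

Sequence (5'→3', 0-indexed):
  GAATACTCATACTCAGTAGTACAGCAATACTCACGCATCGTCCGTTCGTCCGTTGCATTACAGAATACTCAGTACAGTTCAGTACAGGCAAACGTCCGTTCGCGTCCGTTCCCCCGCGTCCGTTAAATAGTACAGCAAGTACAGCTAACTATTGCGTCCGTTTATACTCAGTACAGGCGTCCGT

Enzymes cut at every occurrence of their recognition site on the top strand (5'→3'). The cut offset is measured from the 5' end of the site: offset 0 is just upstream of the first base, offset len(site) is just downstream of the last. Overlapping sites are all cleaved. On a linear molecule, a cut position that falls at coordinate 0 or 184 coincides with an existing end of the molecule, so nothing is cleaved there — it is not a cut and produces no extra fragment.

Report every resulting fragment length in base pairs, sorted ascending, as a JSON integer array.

Scan for sites:
  IvoIII AGTACAG/0: at [17, 70, 80, 128, 137, 169] ⇒ [17, 70, 80, 128, 137, 169]
  AzqX ATACTC/1: at [2, 8, 26, 64, 163] ⇒ [3, 9, 27, 65, 164]
  WciX CGTCCGTT/8: at [38, 46, 92, 102, 116, 154] ⇒ [46, 54, 100, 110, 124, 162]

All cut coordinates (distinct, sorted): [3, 9, 17, 27, 46, 54, 65, 70, 80, 100, 110, 124, 128, 137, 162, 164, 169]

Fragments:
  [0,3): 3 bp
  [3,9): 6 bp
  [9,17): 8 bp
  [17,27): 10 bp
  [27,46): 19 bp
  [46,54): 8 bp
  [54,65): 11 bp
  [65,70): 5 bp
  [70,80): 10 bp
  [80,100): 20 bp
  [100,110): 10 bp
  [110,124): 14 bp
  [124,128): 4 bp
  [128,137): 9 bp
  [137,162): 25 bp
  [162,164): 2 bp
  [164,169): 5 bp
  [169,184): 15 bp

[2,3,4,5,5,6,8,8,9,10,10,10,11,14,15,19,20,25]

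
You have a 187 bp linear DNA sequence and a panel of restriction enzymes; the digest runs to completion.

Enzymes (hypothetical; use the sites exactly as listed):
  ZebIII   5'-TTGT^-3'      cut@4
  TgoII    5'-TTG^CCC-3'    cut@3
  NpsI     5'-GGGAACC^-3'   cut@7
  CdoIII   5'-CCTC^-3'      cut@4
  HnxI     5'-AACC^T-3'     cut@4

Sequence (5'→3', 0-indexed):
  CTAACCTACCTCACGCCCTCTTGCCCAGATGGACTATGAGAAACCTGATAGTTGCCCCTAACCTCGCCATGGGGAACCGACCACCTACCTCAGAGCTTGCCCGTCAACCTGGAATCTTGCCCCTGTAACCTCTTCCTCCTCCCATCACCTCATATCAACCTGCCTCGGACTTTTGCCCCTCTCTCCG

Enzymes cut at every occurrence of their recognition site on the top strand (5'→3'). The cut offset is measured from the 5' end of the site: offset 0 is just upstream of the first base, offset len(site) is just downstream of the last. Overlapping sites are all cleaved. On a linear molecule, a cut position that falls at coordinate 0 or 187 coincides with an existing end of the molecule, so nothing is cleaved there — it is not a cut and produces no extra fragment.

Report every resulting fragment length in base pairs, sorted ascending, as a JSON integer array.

[2,2,3,3,6,6,6,6,6,6,8,8,9,9,9,9,10,10,10,11,13,13,22]

Per-enzyme occurrences:
  ZebIII (TTGT, off=4): no sites
  TgoII TTGCCC/3: at [20, 51, 96, 116, 172] ⇒ [23, 54, 99, 119, 175]
  NpsI GGGAACC/7: at [71] ⇒ [78]
  CdoIII CCTC/4: at [8, 16, 61, 87, 128, 134, 137, 147, 162, 177] ⇒ [12, 20, 65, 91, 132, 138, 141, 151, 166, 181]
  HnxI AACCT/4: at [2, 41, 59, 105, 126, 156] ⇒ [6, 45, 63, 109, 130, 160]

All cut coordinates (distinct, sorted): [6, 12, 20, 23, 45, 54, 63, 65, 78, 91, 99, 109, 119, 130, 132, 138, 141, 151, 160, 166, 175, 181]

Fragment lengths:
  [0,6): 6 bp
  [6,12): 6 bp
  [12,20): 8 bp
  [20,23): 3 bp
  [23,45): 22 bp
  [45,54): 9 bp
  [54,63): 9 bp
  [63,65): 2 bp
  [65,78): 13 bp
  [78,91): 13 bp
  [91,99): 8 bp
  [99,109): 10 bp
  [109,119): 10 bp
  [119,130): 11 bp
  [130,132): 2 bp
  [132,138): 6 bp
  [138,141): 3 bp
  [141,151): 10 bp
  [151,160): 9 bp
  [160,166): 6 bp
  [166,175): 9 bp
  [175,181): 6 bp
  [181,187): 6 bp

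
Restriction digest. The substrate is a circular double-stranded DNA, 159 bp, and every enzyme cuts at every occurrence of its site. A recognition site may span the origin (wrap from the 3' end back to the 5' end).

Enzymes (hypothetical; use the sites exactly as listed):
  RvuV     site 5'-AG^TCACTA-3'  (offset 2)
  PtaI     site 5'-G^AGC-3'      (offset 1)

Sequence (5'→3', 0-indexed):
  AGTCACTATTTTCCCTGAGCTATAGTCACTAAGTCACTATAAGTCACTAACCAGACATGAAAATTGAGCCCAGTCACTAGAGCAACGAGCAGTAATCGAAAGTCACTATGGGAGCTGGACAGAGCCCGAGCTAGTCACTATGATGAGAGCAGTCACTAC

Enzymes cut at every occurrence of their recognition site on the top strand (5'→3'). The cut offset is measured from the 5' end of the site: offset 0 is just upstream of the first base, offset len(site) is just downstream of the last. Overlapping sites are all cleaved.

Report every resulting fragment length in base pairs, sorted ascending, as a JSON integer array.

[5,6,6,7,7,7,8,8,9,10,10,10,13,15,15,23]

Per-enzyme occurrences:
  RvuV (AGTCACTA, off=2): starts [0, 23, 31, 41, 71, 100, 132, 150] → cuts [2, 25, 33, 43, 73, 102, 134, 152]
  PtaI (GAGC, off=1): starts [16, 65, 79, 86, 111, 121, 127, 146] → cuts [17, 66, 80, 87, 112, 122, 128, 147]

All cut coordinates (distinct, sorted): [2, 17, 25, 33, 43, 66, 73, 80, 87, 102, 112, 122, 128, 134, 147, 152]

Fragments:
  2→17: 15 bp
  17→25: 8 bp
  25→33: 8 bp
  33→43: 10 bp
  43→66: 23 bp
  66→73: 7 bp
  73→80: 7 bp
  80→87: 7 bp
  87→102: 15 bp
  102→112: 10 bp
  112→122: 10 bp
  122→128: 6 bp
  128→134: 6 bp
  134→147: 13 bp
  147→152: 5 bp
  152→2 (wrap): 159-152+2 = 9 bp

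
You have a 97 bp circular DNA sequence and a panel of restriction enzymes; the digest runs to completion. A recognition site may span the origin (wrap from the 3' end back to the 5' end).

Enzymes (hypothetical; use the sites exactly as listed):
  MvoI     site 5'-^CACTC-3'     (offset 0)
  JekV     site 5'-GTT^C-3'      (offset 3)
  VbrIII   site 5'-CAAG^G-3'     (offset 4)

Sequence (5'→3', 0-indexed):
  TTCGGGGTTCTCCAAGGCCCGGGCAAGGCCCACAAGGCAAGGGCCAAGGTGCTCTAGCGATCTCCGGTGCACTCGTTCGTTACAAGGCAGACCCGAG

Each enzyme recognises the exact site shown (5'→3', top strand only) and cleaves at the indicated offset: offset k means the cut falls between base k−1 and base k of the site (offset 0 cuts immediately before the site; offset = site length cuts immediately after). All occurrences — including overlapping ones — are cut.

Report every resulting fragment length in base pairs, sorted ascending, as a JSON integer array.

[5,7,7,7,8,9,9,11,13,21]

Scan for sites:
  MvoI CACTC/0: at [69] ⇒ [69]
  JekV GTTC/3: at [6, 74, 96] ⇒ [2, 9, 77]
  VbrIII CAAGG/4: at [12, 23, 32, 37, 44, 82] ⇒ [16, 27, 36, 41, 48, 86]

All cut coordinates (distinct, sorted): [2, 9, 16, 27, 36, 41, 48, 69, 77, 86]

Fragment lengths:
  2→9: 7 bp
  9→16: 7 bp
  16→27: 11 bp
  27→36: 9 bp
  36→41: 5 bp
  41→48: 7 bp
  48→69: 21 bp
  69→77: 8 bp
  77→86: 9 bp
  86→2 (wrap): 97-86+2 = 13 bp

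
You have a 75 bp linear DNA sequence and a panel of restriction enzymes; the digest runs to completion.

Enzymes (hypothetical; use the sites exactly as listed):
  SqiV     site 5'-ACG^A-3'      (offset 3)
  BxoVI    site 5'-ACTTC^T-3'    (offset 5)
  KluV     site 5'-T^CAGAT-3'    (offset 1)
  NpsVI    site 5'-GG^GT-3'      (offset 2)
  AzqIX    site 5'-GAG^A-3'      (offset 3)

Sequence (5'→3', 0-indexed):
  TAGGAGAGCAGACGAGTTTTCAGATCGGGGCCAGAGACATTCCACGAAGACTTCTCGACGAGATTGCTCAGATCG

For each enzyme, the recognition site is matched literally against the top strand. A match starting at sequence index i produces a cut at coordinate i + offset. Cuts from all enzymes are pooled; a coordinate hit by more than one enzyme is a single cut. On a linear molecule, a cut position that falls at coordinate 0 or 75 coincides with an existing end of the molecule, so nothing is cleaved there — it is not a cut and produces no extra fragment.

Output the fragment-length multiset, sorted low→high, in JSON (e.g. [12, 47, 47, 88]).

Scan for sites:
  SqiV (ACGA, off=3): starts [11, 43, 57] → cuts [14, 46, 60]
  BxoVI (ACTTCT, off=5): starts [49] → cuts [54]
  KluV (TCAGAT, off=1): starts [19, 67] → cuts [20, 68]
  NpsVI (GGGT, off=2): no sites
  AzqIX (GAGA, off=3): starts [3, 33, 59] → cuts [6, 36, 62]

All cut coordinates (distinct, sorted): [6, 14, 20, 36, 46, 54, 60, 62, 68]

Fragments:
  [0,6): 6 bp
  [6,14): 8 bp
  [14,20): 6 bp
  [20,36): 16 bp
  [36,46): 10 bp
  [46,54): 8 bp
  [54,60): 6 bp
  [60,62): 2 bp
  [62,68): 6 bp
  [68,75): 7 bp

[2,6,6,6,6,7,8,8,10,16]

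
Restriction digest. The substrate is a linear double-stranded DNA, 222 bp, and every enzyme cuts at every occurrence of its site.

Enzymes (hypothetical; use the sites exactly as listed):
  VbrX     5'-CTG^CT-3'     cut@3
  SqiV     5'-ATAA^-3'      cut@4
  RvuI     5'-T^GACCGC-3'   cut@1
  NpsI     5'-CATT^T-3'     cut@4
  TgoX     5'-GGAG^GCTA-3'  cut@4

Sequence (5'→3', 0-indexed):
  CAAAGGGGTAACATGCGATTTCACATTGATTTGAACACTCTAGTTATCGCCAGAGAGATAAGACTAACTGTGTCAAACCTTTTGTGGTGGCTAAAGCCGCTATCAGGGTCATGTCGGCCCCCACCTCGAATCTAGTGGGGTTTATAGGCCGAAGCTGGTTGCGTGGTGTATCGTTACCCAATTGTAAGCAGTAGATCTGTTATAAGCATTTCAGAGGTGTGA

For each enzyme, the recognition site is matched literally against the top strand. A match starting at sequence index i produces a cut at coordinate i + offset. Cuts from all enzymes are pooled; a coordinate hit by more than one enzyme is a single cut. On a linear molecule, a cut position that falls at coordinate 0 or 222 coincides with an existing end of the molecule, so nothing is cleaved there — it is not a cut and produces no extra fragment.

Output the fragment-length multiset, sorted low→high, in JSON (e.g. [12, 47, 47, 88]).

[5,12,61,144]

Site scan:
  VbrX (CTGCT, off=3): no sites
  SqiV ATAA/4: at [57, 201] ⇒ [61, 205]
  RvuI (TGACCGC, off=1): no sites
  NpsI CATTT/4: at [206] ⇒ [210]
  TgoX (GGAGGCTA, off=4): no sites

Pooled cuts: [61, 205, 210]

Fragments:
  [0,61): 61 bp
  [61,205): 144 bp
  [205,210): 5 bp
  [210,222): 12 bp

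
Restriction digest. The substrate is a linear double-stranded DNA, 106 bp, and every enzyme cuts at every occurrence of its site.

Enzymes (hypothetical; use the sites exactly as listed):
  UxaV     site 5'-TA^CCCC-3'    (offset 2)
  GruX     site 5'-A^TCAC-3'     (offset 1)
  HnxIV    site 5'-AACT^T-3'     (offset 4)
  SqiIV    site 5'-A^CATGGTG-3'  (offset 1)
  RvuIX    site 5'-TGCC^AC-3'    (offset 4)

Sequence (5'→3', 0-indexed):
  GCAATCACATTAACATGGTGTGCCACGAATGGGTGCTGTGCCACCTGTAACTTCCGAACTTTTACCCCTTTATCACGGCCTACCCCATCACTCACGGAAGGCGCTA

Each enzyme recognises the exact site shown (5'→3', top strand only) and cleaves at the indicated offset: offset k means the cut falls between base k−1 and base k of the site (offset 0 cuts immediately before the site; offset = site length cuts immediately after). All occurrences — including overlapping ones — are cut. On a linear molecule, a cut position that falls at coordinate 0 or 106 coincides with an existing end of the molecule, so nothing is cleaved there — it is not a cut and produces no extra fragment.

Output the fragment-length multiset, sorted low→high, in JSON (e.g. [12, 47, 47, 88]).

Site scan:
  UxaV (TACCCC, off=2): starts [62, 80] → cuts [64, 82]
  GruX (ATCAC, off=1): starts [3, 71, 86] → cuts [4, 72, 87]
  HnxIV (AACTT, off=4): starts [48, 56] → cuts [52, 60]
  SqiIV (ACATGGTG, off=1): starts [12] → cuts [13]
  RvuIX (TGCCAC, off=4): starts [20, 38] → cuts [24, 42]

All cut coordinates (distinct, sorted): [4, 13, 24, 42, 52, 60, 64, 72, 82, 87]

Fragments:
  [0,4): 4 bp
  [4,13): 9 bp
  [13,24): 11 bp
  [24,42): 18 bp
  [42,52): 10 bp
  [52,60): 8 bp
  [60,64): 4 bp
  [64,72): 8 bp
  [72,82): 10 bp
  [82,87): 5 bp
  [87,106): 19 bp

[4,4,5,8,8,9,10,10,11,18,19]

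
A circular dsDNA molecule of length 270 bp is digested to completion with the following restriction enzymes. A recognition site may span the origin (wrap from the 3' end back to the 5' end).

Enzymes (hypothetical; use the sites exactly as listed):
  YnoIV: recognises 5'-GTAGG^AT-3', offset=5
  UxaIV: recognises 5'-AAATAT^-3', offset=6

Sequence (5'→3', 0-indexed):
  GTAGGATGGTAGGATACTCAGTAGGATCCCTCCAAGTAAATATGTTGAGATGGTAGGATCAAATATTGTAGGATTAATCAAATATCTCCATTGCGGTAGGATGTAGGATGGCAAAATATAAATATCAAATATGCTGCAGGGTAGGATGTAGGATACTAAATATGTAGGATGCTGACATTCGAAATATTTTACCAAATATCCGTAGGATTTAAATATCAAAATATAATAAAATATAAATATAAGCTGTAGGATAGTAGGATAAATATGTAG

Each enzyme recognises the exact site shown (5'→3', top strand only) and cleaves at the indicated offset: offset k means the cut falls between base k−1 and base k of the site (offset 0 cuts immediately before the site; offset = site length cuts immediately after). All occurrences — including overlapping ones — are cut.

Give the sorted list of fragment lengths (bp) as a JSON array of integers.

[5,6,6,6,7,7,7,7,8,8,8,8,9,9,10,10,10,11,12,12,12,13,13,14,15,18,19]

Site scan:
  YnoIV GTAGGAT/5: at [0, 8, 20, 52, 67, 95, 102, 140, 147, 163, 201, 245, 253] ⇒ [5, 13, 25, 57, 72, 100, 107, 145, 152, 168, 206, 250, 258]
  UxaIV AAATAT/6: at [37, 60, 79, 113, 119, 126, 157, 181, 193, 210, 218, 228, 234, 260] ⇒ [43, 66, 85, 119, 125, 132, 163, 187, 199, 216, 224, 234, 240, 266]

Pooled cuts: [5, 13, 25, 43, 57, 66, 72, 85, 100, 107, 119, 125, 132, 145, 152, 163, 168, 187, 199, 206, 216, 224, 234, 240, 250, 258, 266]

Fragments:
  5→13: 8 bp
  13→25: 12 bp
  25→43: 18 bp
  43→57: 14 bp
  57→66: 9 bp
  66→72: 6 bp
  72→85: 13 bp
  85→100: 15 bp
  100→107: 7 bp
  107→119: 12 bp
  119→125: 6 bp
  125→132: 7 bp
  132→145: 13 bp
  145→152: 7 bp
  152→163: 11 bp
  163→168: 5 bp
  168→187: 19 bp
  187→199: 12 bp
  199→206: 7 bp
  206→216: 10 bp
  216→224: 8 bp
  224→234: 10 bp
  234→240: 6 bp
  240→250: 10 bp
  250→258: 8 bp
  258→266: 8 bp
  266→5 (wrap): 270-266+5 = 9 bp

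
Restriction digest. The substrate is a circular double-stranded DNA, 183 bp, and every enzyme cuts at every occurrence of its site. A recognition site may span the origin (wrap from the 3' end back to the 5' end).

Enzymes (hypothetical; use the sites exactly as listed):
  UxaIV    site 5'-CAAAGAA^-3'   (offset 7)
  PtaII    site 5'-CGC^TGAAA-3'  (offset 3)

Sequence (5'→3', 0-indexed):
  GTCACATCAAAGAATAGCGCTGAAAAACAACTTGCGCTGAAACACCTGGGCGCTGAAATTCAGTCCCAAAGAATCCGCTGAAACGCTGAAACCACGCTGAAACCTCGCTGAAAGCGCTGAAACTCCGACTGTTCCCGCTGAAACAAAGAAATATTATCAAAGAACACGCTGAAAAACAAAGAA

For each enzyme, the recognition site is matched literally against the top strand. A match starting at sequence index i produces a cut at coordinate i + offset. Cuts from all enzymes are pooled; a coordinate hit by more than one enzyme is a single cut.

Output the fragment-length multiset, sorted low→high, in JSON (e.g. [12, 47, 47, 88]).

Per-enzyme occurrences:
  UxaIV CAAAGAA/7: at [7, 66, 143, 157, 176] ⇒ [0, 14, 73, 150, 164]
  PtaII CGCTGAAA/3: at [17, 34, 50, 75, 83, 94, 105, 114, 135, 166] ⇒ [20, 37, 53, 78, 86, 97, 108, 117, 138, 169]

All cut coordinates (distinct, sorted): [0, 14, 20, 37, 53, 73, 78, 86, 97, 108, 117, 138, 150, 164, 169]

Fragment lengths:
  0→14: 14 bp
  14→20: 6 bp
  20→37: 17 bp
  37→53: 16 bp
  53→73: 20 bp
  73→78: 5 bp
  78→86: 8 bp
  86→97: 11 bp
  97→108: 11 bp
  108→117: 9 bp
  117→138: 21 bp
  138→150: 12 bp
  150→164: 14 bp
  164→169: 5 bp
  169→0 (wrap): 183-169+0 = 14 bp

[5,5,6,8,9,11,11,12,14,14,14,16,17,20,21]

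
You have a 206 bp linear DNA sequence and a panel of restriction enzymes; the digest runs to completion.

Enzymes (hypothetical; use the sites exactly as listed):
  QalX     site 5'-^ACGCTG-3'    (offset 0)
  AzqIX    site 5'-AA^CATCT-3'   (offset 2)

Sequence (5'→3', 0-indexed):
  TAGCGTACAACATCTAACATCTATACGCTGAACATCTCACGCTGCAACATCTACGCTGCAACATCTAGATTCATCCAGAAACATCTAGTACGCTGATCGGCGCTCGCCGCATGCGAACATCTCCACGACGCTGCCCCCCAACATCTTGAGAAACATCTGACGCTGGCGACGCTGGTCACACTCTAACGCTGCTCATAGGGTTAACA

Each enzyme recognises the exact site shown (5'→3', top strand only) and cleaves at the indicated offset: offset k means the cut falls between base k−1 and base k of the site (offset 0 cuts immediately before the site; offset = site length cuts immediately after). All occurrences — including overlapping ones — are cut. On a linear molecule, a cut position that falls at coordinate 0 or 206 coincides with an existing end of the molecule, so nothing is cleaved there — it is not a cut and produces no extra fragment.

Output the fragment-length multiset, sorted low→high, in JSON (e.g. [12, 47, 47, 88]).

[5,6,6,7,7,8,8,9,9,9,10,10,12,14,17,20,21,28]

Site scan:
  QalX ACGCTG/0: at [24, 38, 52, 89, 127, 159, 168, 185] ⇒ [24, 38, 52, 89, 127, 159, 168, 185]
  AzqIX AACATCT/2: at [8, 15, 30, 45, 59, 79, 115, 139, 151] ⇒ [10, 17, 32, 47, 61, 81, 117, 141, 153]

All cut coordinates (distinct, sorted): [10, 17, 24, 32, 38, 47, 52, 61, 81, 89, 117, 127, 141, 153, 159, 168, 185]

Fragment lengths:
  [0,10): 10 bp
  [10,17): 7 bp
  [17,24): 7 bp
  [24,32): 8 bp
  [32,38): 6 bp
  [38,47): 9 bp
  [47,52): 5 bp
  [52,61): 9 bp
  [61,81): 20 bp
  [81,89): 8 bp
  [89,117): 28 bp
  [117,127): 10 bp
  [127,141): 14 bp
  [141,153): 12 bp
  [153,159): 6 bp
  [159,168): 9 bp
  [168,185): 17 bp
  [185,206): 21 bp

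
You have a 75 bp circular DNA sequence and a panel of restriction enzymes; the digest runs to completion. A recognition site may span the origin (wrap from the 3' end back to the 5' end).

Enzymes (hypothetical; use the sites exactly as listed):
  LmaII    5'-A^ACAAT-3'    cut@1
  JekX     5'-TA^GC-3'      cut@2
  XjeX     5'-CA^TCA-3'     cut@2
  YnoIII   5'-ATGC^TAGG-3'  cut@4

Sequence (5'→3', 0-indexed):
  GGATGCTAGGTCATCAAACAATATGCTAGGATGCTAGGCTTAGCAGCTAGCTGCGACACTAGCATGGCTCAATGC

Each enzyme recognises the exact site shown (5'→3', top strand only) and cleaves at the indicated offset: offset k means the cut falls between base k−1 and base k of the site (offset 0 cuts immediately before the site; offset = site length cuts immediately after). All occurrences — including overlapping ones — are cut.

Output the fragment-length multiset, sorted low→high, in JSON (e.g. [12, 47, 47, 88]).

[4,7,7,8,8,9,12,20]

Scan for sites:
  LmaII AACAAT/1: at [16] ⇒ [17]
  JekX TAGC/2: at [40, 47, 59] ⇒ [42, 49, 61]
  XjeX CATCA/2: at [11] ⇒ [13]
  YnoIII ATGCTAGG/4: at [2, 22, 30] ⇒ [6, 26, 34]

All cut coordinates (distinct, sorted): [6, 13, 17, 26, 34, 42, 49, 61]

Fragments:
  6→13: 7 bp
  13→17: 4 bp
  17→26: 9 bp
  26→34: 8 bp
  34→42: 8 bp
  42→49: 7 bp
  49→61: 12 bp
  61→6 (wrap): 75-61+6 = 20 bp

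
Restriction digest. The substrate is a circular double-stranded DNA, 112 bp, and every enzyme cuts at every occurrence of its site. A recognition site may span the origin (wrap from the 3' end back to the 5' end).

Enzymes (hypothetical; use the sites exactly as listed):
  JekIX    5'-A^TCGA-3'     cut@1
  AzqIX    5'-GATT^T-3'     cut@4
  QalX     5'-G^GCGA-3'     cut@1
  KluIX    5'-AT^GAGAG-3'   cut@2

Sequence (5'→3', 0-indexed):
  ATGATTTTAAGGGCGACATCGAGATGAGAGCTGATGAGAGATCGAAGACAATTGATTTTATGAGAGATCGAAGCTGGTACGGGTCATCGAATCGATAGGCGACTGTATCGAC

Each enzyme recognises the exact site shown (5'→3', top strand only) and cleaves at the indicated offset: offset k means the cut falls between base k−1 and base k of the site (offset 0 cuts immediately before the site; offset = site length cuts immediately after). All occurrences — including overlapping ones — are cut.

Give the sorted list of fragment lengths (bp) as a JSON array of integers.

[4,5,6,6,6,6,7,7,9,10,11,16,19]

Scan for sites:
  JekIX ATCGA/1: at [17, 40, 66, 85, 90, 106] ⇒ [18, 41, 67, 86, 91, 107]
  AzqIX GATTT/4: at [2, 53] ⇒ [6, 57]
  QalX GGCGA/1: at [11, 97] ⇒ [12, 98]
  KluIX ATGAGAG/2: at [23, 33, 59] ⇒ [25, 35, 61]

All cut coordinates (distinct, sorted): [6, 12, 18, 25, 35, 41, 57, 61, 67, 86, 91, 98, 107]

Fragment lengths:
  6→12: 6 bp
  12→18: 6 bp
  18→25: 7 bp
  25→35: 10 bp
  35→41: 6 bp
  41→57: 16 bp
  57→61: 4 bp
  61→67: 6 bp
  67→86: 19 bp
  86→91: 5 bp
  91→98: 7 bp
  98→107: 9 bp
  107→6 (wrap): 112-107+6 = 11 bp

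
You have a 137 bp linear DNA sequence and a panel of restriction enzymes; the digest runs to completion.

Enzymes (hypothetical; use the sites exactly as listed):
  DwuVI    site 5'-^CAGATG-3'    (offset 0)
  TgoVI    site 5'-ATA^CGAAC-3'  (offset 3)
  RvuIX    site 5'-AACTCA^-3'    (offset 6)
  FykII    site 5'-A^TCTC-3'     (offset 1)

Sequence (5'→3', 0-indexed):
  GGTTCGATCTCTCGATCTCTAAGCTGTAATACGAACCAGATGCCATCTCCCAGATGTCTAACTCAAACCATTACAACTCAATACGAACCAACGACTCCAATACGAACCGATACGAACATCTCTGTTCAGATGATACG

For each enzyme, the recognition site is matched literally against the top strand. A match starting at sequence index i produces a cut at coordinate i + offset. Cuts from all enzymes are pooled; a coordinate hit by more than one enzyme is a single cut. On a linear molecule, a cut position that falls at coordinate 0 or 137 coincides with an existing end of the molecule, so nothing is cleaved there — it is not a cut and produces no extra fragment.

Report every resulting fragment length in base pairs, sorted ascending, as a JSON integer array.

[3,5,5,6,7,8,8,9,10,11,15,15,16,19]

Per-enzyme occurrences:
  DwuVI CAGATG/0: at [36, 50, 126] ⇒ [36, 50, 126]
  TgoVI ATACGAAC/3: at [28, 80, 99, 109] ⇒ [31, 83, 102, 112]
  RvuIX AACTCA/6: at [59, 74] ⇒ [65, 80]
  FykII ATCTC/1: at [6, 14, 44, 117] ⇒ [7, 15, 45, 118]

All cut coordinates (distinct, sorted): [7, 15, 31, 36, 45, 50, 65, 80, 83, 102, 112, 118, 126]

Fragment lengths:
  [0,7): 7 bp
  [7,15): 8 bp
  [15,31): 16 bp
  [31,36): 5 bp
  [36,45): 9 bp
  [45,50): 5 bp
  [50,65): 15 bp
  [65,80): 15 bp
  [80,83): 3 bp
  [83,102): 19 bp
  [102,112): 10 bp
  [112,118): 6 bp
  [118,126): 8 bp
  [126,137): 11 bp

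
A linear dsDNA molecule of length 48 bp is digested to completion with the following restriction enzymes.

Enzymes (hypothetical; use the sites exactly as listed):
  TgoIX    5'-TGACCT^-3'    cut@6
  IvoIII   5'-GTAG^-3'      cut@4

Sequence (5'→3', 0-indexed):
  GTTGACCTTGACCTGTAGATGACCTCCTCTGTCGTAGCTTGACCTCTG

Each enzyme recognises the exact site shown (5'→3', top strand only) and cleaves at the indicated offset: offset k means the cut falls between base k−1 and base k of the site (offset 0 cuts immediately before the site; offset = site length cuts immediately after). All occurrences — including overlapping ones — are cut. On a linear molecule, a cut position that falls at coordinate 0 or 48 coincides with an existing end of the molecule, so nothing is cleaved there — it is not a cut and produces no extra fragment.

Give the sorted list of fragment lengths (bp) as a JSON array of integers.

Scan for sites:
  TgoIX (TGACCT, off=6): starts [2, 8, 19, 39] → cuts [8, 14, 25, 45]
  IvoIII (GTAG, off=4): starts [14, 33] → cuts [18, 37]

Pooled cuts: [8, 14, 18, 25, 37, 45]

Fragment lengths:
  [0,8): 8 bp
  [8,14): 6 bp
  [14,18): 4 bp
  [18,25): 7 bp
  [25,37): 12 bp
  [37,45): 8 bp
  [45,48): 3 bp

[3,4,6,7,8,8,12]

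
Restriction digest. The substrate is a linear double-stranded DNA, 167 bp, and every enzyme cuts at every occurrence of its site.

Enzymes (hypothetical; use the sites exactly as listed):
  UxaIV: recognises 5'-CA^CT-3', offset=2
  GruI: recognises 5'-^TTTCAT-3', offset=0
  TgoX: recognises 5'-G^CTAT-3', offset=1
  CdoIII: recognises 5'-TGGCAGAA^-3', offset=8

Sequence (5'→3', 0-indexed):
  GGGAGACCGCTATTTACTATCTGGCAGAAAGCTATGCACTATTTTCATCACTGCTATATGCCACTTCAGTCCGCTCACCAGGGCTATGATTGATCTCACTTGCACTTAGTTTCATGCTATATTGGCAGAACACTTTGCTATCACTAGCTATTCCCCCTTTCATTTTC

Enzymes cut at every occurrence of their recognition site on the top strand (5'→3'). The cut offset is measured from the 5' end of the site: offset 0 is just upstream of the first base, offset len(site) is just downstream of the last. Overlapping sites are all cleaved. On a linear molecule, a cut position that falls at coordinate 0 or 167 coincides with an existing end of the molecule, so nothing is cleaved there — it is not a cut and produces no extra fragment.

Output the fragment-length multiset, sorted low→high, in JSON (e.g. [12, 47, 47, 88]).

[2,2,3,4,4,5,5,6,6,7,7,8,9,10,10,10,14,15,20,20]

Site scan:
  UxaIV (CACT, off=2): starts [36, 48, 61, 96, 102, 130, 141] → cuts [38, 50, 63, 98, 104, 132, 143]
  GruI (TTTCAT, off=0): starts [42, 109, 157] → cuts [42, 109, 157]
  TgoX (GCTAT, off=1): starts [8, 30, 52, 82, 115, 136, 146] → cuts [9, 31, 53, 83, 116, 137, 147]
  CdoIII (TGGCAGAA, off=8): starts [21, 122] → cuts [29, 130]

All cut coordinates (distinct, sorted): [9, 29, 31, 38, 42, 50, 53, 63, 83, 98, 104, 109, 116, 130, 132, 137, 143, 147, 157]

Fragment lengths:
  [0,9): 9 bp
  [9,29): 20 bp
  [29,31): 2 bp
  [31,38): 7 bp
  [38,42): 4 bp
  [42,50): 8 bp
  [50,53): 3 bp
  [53,63): 10 bp
  [63,83): 20 bp
  [83,98): 15 bp
  [98,104): 6 bp
  [104,109): 5 bp
  [109,116): 7 bp
  [116,130): 14 bp
  [130,132): 2 bp
  [132,137): 5 bp
  [137,143): 6 bp
  [143,147): 4 bp
  [147,157): 10 bp
  [157,167): 10 bp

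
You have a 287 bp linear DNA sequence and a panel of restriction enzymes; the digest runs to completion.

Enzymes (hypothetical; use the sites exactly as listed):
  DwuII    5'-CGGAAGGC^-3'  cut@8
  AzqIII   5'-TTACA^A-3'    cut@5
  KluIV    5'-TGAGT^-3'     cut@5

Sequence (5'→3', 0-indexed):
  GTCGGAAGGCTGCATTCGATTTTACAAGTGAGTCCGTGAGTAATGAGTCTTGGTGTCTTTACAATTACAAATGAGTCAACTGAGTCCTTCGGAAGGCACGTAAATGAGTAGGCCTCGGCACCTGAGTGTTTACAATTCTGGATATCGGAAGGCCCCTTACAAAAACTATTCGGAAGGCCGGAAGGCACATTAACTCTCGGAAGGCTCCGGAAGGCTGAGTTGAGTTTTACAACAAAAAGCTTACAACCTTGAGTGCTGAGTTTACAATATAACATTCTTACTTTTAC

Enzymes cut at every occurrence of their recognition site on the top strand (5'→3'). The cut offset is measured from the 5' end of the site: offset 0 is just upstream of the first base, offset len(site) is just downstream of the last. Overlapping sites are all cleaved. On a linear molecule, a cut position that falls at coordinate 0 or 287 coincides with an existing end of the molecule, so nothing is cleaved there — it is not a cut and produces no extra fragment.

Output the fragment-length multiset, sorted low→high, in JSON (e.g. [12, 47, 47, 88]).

Scan for sites:
  DwuII (CGGAAGGC, off=8): starts [2, 89, 145, 170, 178, 197, 207] → cuts [10, 97, 153, 178, 186, 205, 215]
  AzqIII (TTACAA, off=5): starts [21, 58, 64, 129, 156, 226, 240, 261] → cuts [26, 63, 69, 134, 161, 231, 245, 266]
  KluIV (TGAGT, off=5): starts [28, 36, 43, 71, 80, 104, 122, 215, 220, 249, 256] → cuts [33, 41, 48, 76, 85, 109, 127, 220, 225, 254, 261]

All cut coordinates (distinct, sorted): [10, 26, 33, 41, 48, 63, 69, 76, 85, 97, 109, 127, 134, 153, 161, 178, 186, 205, 215, 220, 225, 231, 245, 254, 261, 266]

Fragments:
  [0,10): 10 bp
  [10,26): 16 bp
  [26,33): 7 bp
  [33,41): 8 bp
  [41,48): 7 bp
  [48,63): 15 bp
  [63,69): 6 bp
  [69,76): 7 bp
  [76,85): 9 bp
  [85,97): 12 bp
  [97,109): 12 bp
  [109,127): 18 bp
  [127,134): 7 bp
  [134,153): 19 bp
  [153,161): 8 bp
  [161,178): 17 bp
  [178,186): 8 bp
  [186,205): 19 bp
  [205,215): 10 bp
  [215,220): 5 bp
  [220,225): 5 bp
  [225,231): 6 bp
  [231,245): 14 bp
  [245,254): 9 bp
  [254,261): 7 bp
  [261,266): 5 bp
  [266,287): 21 bp

[5,5,5,6,6,7,7,7,7,7,8,8,8,9,9,10,10,12,12,14,15,16,17,18,19,19,21]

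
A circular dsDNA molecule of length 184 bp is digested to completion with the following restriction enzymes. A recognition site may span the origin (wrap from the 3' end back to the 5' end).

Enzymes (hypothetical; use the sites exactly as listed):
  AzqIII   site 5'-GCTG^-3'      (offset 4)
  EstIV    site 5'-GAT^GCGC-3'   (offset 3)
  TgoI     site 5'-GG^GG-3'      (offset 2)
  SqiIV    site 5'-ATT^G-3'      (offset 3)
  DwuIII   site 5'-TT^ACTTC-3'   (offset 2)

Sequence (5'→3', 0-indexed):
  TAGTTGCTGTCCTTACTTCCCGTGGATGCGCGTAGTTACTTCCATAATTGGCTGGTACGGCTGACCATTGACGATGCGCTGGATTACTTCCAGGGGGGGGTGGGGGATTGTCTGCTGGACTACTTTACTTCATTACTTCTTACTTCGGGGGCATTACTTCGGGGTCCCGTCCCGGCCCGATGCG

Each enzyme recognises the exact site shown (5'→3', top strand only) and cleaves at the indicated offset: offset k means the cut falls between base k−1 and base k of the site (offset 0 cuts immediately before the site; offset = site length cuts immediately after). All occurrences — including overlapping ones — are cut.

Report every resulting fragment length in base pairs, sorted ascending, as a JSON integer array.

Site scan:
  AzqIII (GCTG, off=4): starts [5, 50, 59, 77, 113] → cuts [9, 54, 63, 81, 117]
  EstIV (GATGCGC, off=3): starts [24, 72] → cuts [27, 75]
  TgoI (GGGG, off=2): starts [92, 93, 94, 95, 96, 101, 102, 146, 147, 160] → cuts [94, 95, 96, 97, 98, 103, 104, 148, 149, 162]
  SqiIV (ATTG, off=3): starts [46, 66, 106] → cuts [49, 69, 109]
  DwuIII (TTACTTC, off=2): starts [12, 35, 83, 124, 132, 139, 153] → cuts [14, 37, 85, 126, 134, 141, 155]

All cut coordinates (distinct, sorted): [9, 14, 27, 37, 49, 54, 63, 69, 75, 81, 85, 94, 95, 96, 97, 98, 103, 104, 109, 117, 126, 134, 141, 148, 149, 155, 162]

Fragment lengths:
  9→14: 5 bp
  14→27: 13 bp
  27→37: 10 bp
  37→49: 12 bp
  49→54: 5 bp
  54→63: 9 bp
  63→69: 6 bp
  69→75: 6 bp
  75→81: 6 bp
  81→85: 4 bp
  85→94: 9 bp
  94→95: 1 bp
  95→96: 1 bp
  96→97: 1 bp
  97→98: 1 bp
  98→103: 5 bp
  103→104: 1 bp
  104→109: 5 bp
  109→117: 8 bp
  117→126: 9 bp
  126→134: 8 bp
  134→141: 7 bp
  141→148: 7 bp
  148→149: 1 bp
  149→155: 6 bp
  155→162: 7 bp
  162→9 (wrap): 184-162+9 = 31 bp

[1,1,1,1,1,1,4,5,5,5,5,6,6,6,6,7,7,7,8,8,9,9,9,10,12,13,31]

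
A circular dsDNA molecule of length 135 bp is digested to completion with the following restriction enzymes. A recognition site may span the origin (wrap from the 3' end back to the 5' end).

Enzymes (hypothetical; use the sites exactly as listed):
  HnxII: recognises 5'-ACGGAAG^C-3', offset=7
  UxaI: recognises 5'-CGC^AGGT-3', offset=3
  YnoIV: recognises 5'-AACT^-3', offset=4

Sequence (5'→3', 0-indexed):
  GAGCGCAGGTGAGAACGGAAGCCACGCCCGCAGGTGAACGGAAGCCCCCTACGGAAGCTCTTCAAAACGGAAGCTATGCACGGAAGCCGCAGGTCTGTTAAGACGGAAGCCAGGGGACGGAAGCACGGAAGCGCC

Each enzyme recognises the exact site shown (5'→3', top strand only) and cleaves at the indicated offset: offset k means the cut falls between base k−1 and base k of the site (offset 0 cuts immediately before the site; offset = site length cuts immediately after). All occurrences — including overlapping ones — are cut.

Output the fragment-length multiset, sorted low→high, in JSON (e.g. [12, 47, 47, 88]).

[4,8,10,10,13,13,13,14,15,16,19]

Scan for sites:
  HnxII (ACGGAAGC, off=7): starts [14, 37, 50, 66, 79, 102, 116, 124] → cuts [21, 44, 57, 73, 86, 109, 123, 131]
  UxaI (CGCAGGT, off=3): starts [3, 28, 87] → cuts [6, 31, 90]
  YnoIV (AACT, off=4): no sites

All cut coordinates (distinct, sorted): [6, 21, 31, 44, 57, 73, 86, 90, 109, 123, 131]

Fragments:
  6→21: 15 bp
  21→31: 10 bp
  31→44: 13 bp
  44→57: 13 bp
  57→73: 16 bp
  73→86: 13 bp
  86→90: 4 bp
  90→109: 19 bp
  109→123: 14 bp
  123→131: 8 bp
  131→6 (wrap): 135-131+6 = 10 bp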